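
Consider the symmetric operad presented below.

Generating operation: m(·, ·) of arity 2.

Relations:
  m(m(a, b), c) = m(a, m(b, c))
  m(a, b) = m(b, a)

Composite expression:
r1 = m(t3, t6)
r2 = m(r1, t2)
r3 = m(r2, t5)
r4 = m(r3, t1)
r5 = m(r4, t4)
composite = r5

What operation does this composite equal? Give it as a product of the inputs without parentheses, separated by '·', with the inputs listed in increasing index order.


t1 · t2 · t3 · t4 · t5 · t6


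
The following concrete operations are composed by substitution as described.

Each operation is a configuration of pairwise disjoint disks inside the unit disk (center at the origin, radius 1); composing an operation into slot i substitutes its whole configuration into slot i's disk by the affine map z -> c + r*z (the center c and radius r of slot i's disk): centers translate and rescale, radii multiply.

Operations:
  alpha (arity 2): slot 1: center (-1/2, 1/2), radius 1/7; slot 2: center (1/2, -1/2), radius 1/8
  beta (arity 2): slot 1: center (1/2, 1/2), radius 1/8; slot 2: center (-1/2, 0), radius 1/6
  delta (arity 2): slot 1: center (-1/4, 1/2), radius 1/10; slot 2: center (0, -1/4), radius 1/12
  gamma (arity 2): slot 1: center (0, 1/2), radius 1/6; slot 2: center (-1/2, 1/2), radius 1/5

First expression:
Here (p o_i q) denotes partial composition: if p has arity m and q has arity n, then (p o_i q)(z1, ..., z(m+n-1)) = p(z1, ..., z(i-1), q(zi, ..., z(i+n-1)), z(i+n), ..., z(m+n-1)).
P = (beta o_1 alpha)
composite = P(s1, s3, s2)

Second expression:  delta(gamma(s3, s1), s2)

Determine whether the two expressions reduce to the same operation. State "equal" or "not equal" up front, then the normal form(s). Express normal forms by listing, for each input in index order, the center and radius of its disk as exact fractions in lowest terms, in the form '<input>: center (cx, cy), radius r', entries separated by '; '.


In normal form, the first expression is s1: center (7/16, 9/16), radius 1/56; s2: center (-1/2, 0), radius 1/6; s3: center (9/16, 7/16), radius 1/64
In normal form, the second expression is s1: center (-3/10, 11/20), radius 1/50; s2: center (0, -1/4), radius 1/12; s3: center (-1/4, 11/20), radius 1/60
Different reductions; not equal.

not equal; first: s1: center (7/16, 9/16), radius 1/56; s2: center (-1/2, 0), radius 1/6; s3: center (9/16, 7/16), radius 1/64; second: s1: center (-3/10, 11/20), radius 1/50; s2: center (0, -1/4), radius 1/12; s3: center (-1/4, 11/20), radius 1/60


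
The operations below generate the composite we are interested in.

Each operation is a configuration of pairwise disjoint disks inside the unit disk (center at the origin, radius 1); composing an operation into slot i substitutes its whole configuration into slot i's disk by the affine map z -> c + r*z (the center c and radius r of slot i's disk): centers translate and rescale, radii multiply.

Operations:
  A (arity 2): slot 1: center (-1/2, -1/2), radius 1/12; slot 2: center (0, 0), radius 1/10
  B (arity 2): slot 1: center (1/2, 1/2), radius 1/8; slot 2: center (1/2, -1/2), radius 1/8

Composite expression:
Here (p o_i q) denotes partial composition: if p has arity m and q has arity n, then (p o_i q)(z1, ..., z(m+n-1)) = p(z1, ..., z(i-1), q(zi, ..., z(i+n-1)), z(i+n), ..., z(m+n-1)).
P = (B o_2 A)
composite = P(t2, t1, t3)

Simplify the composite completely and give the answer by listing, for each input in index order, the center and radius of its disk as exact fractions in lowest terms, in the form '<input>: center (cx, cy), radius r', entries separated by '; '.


t1: center (7/16, -9/16), radius 1/96; t2: center (1/2, 1/2), radius 1/8; t3: center (1/2, -1/2), radius 1/80

Only the slot chain above each t matters under B; compose those maps.
t2: after 1 affine step, its disk has center (1/2, 1/2), radius 1/8
t1: after 2 affine steps, its disk has center (7/16, -9/16), radius 1/96
t3: after 2 affine steps, its disk has center (1/2, -1/2), radius 1/80


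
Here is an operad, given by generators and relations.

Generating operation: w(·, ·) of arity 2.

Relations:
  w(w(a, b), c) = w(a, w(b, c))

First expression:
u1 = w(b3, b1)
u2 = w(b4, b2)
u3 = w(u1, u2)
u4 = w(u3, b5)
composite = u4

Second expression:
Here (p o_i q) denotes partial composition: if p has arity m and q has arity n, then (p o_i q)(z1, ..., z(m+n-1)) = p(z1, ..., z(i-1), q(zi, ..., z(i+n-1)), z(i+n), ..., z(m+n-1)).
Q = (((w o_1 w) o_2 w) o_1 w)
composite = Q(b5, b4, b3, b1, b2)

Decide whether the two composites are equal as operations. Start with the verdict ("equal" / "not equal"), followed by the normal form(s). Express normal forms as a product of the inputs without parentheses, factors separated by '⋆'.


In normal form, the first expression is b3 ⋆ b1 ⋆ b4 ⋆ b2 ⋆ b5
In normal form, the second expression is b5 ⋆ b4 ⋆ b3 ⋆ b1 ⋆ b2
Different reductions; not equal.

not equal: they reduce to b3 ⋆ b1 ⋆ b4 ⋆ b2 ⋆ b5 and b5 ⋆ b4 ⋆ b3 ⋆ b1 ⋆ b2


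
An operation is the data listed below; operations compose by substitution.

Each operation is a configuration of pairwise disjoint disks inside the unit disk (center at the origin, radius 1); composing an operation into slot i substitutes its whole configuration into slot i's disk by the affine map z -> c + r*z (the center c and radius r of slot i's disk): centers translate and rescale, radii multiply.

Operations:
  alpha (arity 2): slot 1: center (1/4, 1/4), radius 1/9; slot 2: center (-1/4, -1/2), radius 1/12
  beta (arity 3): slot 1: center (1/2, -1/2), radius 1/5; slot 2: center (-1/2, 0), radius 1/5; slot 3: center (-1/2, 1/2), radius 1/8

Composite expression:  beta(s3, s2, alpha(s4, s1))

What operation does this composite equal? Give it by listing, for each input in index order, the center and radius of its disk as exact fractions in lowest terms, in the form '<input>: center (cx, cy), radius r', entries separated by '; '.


s1: center (-17/32, 7/16), radius 1/96; s2: center (-1/2, 0), radius 1/5; s3: center (1/2, -1/2), radius 1/5; s4: center (-15/32, 17/32), radius 1/72

Only the slot chain above each s matters under beta; compose those maps.
tracing s3 down its 1-map path: center (1/2, -1/2), radius 1/5
tracing s2 down its 1-map path: center (-1/2, 0), radius 1/5
tracing s4 down its 2-map path: center (-15/32, 17/32), radius 1/72
tracing s1 down its 2-map path: center (-17/32, 7/16), radius 1/96


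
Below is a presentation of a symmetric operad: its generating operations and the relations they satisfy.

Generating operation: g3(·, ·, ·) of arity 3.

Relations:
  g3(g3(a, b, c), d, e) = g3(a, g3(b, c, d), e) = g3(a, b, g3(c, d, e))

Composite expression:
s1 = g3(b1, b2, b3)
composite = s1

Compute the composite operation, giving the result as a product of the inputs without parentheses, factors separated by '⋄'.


b1 ⋄ b2 ⋄ b3

Under associativity of g3, the answer is the b's in reading order.
g3(b1, b2, b3) unparenthesizes to b1 ⋄ b2 ⋄ b3


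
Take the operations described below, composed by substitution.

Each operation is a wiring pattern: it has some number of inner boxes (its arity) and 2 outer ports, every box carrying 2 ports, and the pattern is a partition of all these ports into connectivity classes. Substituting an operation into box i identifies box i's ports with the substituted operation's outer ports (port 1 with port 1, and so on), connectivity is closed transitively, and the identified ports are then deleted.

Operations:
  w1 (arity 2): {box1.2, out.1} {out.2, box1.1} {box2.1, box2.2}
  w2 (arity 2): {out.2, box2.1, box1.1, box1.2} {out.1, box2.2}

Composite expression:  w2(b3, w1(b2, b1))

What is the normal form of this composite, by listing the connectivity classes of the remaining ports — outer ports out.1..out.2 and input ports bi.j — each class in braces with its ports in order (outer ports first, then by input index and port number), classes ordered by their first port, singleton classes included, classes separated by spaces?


{out.1, b2.1} {out.2, b2.2, b3.1, b3.2} {b1.1, b1.2}

Two ports join when wires chain via w2-identified ports.
w1 over (b2, b1) gives {out.1, b2.2} {out.2, b2.1} {b1.1, b1.2}, out.j being that stage's outer ports
w2 over (b3, b2, b1) gives {out.1, b2.1} {out.2, b2.2, b3.1, b3.2} {b1.1, b1.2}, out.j being that stage's outer ports


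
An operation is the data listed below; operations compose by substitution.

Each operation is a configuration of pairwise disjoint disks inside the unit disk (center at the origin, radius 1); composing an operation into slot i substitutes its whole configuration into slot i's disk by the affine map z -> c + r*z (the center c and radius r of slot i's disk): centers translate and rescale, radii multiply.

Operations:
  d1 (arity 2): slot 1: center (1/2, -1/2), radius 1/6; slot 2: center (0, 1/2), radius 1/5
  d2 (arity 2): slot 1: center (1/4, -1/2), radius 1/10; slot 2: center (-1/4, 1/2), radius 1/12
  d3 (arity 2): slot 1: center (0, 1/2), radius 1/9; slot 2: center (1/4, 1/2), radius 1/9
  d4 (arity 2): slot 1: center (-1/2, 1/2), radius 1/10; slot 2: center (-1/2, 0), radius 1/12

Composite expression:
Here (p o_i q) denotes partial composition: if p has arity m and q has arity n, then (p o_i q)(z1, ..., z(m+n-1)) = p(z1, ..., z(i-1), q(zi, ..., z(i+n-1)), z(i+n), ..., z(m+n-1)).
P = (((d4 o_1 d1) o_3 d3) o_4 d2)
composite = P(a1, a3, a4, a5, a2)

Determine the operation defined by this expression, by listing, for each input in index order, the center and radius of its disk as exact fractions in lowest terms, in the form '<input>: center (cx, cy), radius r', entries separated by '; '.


a1: center (-9/20, 9/20), radius 1/60; a2: center (-13/27, 5/108), radius 1/1296; a3: center (-1/2, 11/20), radius 1/50; a4: center (-1/2, 1/24), radius 1/108; a5: center (-103/216, 1/27), radius 1/1080

Nesting under d4 composes maps z -> c + r*z down each a-path.
a1: after 2 affine steps, its disk has center (-9/20, 9/20), radius 1/60
a3: after 2 affine steps, its disk has center (-1/2, 11/20), radius 1/50
a4: after 2 affine steps, its disk has center (-1/2, 1/24), radius 1/108
a5: after 3 affine steps, its disk has center (-103/216, 1/27), radius 1/1080
a2: after 3 affine steps, its disk has center (-13/27, 5/108), radius 1/1296


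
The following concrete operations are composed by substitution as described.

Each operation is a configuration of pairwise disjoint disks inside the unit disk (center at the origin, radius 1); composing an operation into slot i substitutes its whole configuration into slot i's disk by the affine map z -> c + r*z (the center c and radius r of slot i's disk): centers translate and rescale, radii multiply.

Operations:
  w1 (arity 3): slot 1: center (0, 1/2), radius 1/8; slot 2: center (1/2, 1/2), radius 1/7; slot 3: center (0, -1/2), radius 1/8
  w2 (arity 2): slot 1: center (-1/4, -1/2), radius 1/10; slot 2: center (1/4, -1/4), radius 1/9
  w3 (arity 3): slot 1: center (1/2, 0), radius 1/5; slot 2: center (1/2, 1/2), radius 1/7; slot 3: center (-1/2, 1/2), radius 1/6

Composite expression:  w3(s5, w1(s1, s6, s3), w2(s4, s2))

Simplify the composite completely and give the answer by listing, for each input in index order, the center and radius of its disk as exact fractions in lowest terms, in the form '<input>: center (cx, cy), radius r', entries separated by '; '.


Follow each s-input down from w3: c' goes to c + r*c', radius to r*r'.
s5: after 1 affine step, its disk has center (1/2, 0), radius 1/5
s1: after 2 affine steps, its disk has center (1/2, 4/7), radius 1/56
s6: after 2 affine steps, its disk has center (4/7, 4/7), radius 1/49
s3: after 2 affine steps, its disk has center (1/2, 3/7), radius 1/56
s4: after 2 affine steps, its disk has center (-13/24, 5/12), radius 1/60
s2: after 2 affine steps, its disk has center (-11/24, 11/24), radius 1/54

s1: center (1/2, 4/7), radius 1/56; s2: center (-11/24, 11/24), radius 1/54; s3: center (1/2, 3/7), radius 1/56; s4: center (-13/24, 5/12), radius 1/60; s5: center (1/2, 0), radius 1/5; s6: center (4/7, 4/7), radius 1/49


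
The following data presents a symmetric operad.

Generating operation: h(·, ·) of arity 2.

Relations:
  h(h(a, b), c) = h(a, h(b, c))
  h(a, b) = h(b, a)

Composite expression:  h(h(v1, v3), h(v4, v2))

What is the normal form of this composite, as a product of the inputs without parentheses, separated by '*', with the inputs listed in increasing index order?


v1 * v2 * v3 * v4

Any arrangement under h is one operation, so sort the v-inputs.
h(v1, v3) unparenthesizes to v1 * v3
h(v4, v2) unparenthesizes to v4 * v2
h(h(v1, v3), h(v4, v2)) unparenthesizes to v1 * v3 * v4 * v2
rearranged into index order: v1 * v2 * v3 * v4


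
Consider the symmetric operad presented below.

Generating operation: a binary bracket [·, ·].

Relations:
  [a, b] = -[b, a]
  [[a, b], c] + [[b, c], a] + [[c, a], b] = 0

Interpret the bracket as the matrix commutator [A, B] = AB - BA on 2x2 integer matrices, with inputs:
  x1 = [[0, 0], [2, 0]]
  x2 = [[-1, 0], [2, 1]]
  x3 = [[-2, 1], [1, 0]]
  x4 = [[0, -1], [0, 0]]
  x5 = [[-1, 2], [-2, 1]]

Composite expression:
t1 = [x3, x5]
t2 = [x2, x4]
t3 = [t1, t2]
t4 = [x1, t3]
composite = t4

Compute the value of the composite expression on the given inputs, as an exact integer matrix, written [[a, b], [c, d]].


[x3, x5] = [[-4, -2], [-6, 4]]
[x2, x4] = [[2, 2], [0, -2]]
[[x3, x5], [x2, x4]] = [[12, -8], [-24, -12]]
[x1, [[x3, x5], [x2, x4]]] = [[16, 0], [48, -16]]

[[16, 0], [48, -16]]


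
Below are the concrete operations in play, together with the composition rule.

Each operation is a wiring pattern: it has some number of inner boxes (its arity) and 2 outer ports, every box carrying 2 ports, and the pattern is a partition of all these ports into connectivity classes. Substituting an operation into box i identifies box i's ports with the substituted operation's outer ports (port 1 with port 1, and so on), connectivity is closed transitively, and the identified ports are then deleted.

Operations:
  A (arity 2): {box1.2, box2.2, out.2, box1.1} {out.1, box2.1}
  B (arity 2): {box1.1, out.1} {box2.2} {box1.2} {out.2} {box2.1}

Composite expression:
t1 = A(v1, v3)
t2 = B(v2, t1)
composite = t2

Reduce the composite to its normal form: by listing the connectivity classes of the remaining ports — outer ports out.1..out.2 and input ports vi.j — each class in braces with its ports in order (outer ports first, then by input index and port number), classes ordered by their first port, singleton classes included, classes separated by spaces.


{out.1, v2.1} {out.2} {v1.1, v1.2, v3.2} {v2.2} {v3.1}

Reachability decides: close wires over B-identified ports.
A over (v1, v3) gives {out.1, v3.1} {out.2, v1.1, v1.2, v3.2}, out.j being that stage's outer ports
B over (v2, v1, v3) gives {out.1, v2.1} {out.2} {v1.1, v1.2, v3.2} {v2.2} {v3.1}, out.j being that stage's outer ports


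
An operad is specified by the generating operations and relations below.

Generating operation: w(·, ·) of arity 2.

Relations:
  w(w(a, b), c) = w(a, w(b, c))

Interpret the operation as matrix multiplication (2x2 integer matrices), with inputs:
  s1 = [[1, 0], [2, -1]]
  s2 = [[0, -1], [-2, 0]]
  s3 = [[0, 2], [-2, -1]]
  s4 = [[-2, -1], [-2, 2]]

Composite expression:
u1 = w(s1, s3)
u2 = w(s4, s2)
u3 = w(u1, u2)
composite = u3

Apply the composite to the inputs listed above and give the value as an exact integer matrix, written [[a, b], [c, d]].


[[-8, 4], [-16, 14]]


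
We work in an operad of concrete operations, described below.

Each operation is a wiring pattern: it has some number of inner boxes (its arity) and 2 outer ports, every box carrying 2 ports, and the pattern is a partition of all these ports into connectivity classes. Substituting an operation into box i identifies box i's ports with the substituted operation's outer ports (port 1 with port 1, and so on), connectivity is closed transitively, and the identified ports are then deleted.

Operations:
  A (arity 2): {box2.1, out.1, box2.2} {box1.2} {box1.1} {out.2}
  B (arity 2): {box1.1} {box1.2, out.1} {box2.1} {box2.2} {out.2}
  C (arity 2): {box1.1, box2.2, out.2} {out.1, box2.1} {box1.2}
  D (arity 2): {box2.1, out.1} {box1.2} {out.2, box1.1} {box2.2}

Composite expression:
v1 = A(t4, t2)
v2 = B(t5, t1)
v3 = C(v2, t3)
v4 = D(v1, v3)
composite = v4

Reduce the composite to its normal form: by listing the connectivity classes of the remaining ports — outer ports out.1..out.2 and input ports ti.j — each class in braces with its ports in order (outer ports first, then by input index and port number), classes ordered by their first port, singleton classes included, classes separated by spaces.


{out.1, t3.1} {out.2, t2.1, t2.2} {t1.1} {t1.2} {t3.2, t5.2} {t4.1} {t4.2} {t5.1}

Two ports join when wires chain via D-identified ports.
stage A: inputs (t4, t2), connectivity {out.1, t2.1, t2.2} {out.2} {t4.1} {t4.2}, out.j its boundary
stage B: inputs (t5, t1), connectivity {out.1, t5.2} {out.2} {t1.1} {t1.2} {t5.1}, out.j its boundary
stage C: inputs (t5, t1, t3), connectivity {out.1, t3.1} {out.2, t3.2, t5.2} {t1.1} {t1.2} {t5.1}, out.j its boundary
stage D: inputs (t4, t2, t5, t1, t3), connectivity {out.1, t3.1} {out.2, t2.1, t2.2} {t1.1} {t1.2} {t3.2, t5.2} {t4.1} {t4.2} {t5.1}, out.j its boundary


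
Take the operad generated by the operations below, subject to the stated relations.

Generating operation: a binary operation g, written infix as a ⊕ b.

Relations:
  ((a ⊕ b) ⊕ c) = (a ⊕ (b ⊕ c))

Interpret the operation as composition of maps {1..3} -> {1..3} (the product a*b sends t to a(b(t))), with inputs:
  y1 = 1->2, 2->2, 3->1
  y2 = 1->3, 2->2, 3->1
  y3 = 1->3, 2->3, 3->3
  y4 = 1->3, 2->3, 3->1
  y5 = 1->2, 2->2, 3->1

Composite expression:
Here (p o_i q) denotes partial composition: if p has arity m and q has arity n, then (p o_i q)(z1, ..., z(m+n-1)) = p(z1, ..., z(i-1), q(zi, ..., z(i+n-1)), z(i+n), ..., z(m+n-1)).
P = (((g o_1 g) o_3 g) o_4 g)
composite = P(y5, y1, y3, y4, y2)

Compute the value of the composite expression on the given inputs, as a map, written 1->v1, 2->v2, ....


1->2, 2->2, 3->2

(y5 ⊕ y1) = 1->2, 2->2, 3->2
(y4 ⊕ y2) = 1->1, 2->3, 3->3
(y3 ⊕ (y4 ⊕ y2)) = 1->3, 2->3, 3->3
((y5 ⊕ y1) ⊕ (y3 ⊕ (y4 ⊕ y2))) = 1->2, 2->2, 3->2


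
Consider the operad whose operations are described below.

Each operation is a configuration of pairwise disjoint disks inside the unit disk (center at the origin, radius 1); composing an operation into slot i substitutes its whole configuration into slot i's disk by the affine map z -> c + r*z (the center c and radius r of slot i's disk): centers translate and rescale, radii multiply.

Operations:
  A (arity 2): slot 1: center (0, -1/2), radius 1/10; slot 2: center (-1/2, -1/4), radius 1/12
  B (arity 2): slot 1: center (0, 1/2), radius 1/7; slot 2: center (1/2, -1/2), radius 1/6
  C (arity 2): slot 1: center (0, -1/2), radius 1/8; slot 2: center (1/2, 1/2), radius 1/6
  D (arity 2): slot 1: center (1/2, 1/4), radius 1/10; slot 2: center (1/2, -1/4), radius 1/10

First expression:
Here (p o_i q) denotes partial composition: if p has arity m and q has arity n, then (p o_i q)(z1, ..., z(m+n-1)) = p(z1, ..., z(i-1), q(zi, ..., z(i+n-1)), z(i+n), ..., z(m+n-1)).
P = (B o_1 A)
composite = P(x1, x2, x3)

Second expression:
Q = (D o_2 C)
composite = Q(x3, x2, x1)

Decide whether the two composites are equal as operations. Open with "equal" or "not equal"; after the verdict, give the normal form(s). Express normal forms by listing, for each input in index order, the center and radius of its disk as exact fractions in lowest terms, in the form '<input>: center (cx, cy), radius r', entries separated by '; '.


not equal; the first gives x1: center (0, 3/7), radius 1/70; x2: center (-1/14, 13/28), radius 1/84; x3: center (1/2, -1/2), radius 1/6 and the second x1: center (11/20, -1/5), radius 1/60; x2: center (1/2, -3/10), radius 1/80; x3: center (1/2, 1/4), radius 1/10


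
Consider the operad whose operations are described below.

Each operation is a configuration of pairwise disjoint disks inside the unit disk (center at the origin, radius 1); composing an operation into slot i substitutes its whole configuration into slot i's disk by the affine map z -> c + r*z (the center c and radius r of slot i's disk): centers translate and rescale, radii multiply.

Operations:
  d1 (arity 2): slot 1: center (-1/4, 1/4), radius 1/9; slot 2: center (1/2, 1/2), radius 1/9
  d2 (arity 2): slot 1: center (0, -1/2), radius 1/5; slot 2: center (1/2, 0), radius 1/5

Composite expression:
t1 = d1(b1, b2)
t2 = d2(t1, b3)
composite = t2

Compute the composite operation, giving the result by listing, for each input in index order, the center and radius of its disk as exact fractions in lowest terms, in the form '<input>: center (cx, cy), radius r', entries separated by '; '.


b1: center (-1/20, -9/20), radius 1/45; b2: center (1/10, -2/5), radius 1/45; b3: center (1/2, 0), radius 1/5

Affine substitution under d2: radii multiply and b-centers shift.
input b1: applying the 2 nested substitutions gives center (-1/20, -9/20), radius 1/45
input b2: applying the 2 nested substitutions gives center (1/10, -2/5), radius 1/45
input b3: applying the 1 nested substitution gives center (1/2, 0), radius 1/5


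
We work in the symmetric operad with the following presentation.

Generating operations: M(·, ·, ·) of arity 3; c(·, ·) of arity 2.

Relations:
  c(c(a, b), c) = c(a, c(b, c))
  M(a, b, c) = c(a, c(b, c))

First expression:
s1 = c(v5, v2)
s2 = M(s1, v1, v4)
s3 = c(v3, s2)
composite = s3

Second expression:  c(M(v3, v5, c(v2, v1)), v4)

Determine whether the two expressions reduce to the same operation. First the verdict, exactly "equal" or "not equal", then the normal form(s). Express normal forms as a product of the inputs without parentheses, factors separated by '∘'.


The first expression reduces to v3 ∘ v5 ∘ v2 ∘ v1 ∘ v4
The second expression reduces to v3 ∘ v5 ∘ v2 ∘ v1 ∘ v4
Both agree, so they are equal.

equal; both compose to v3 ∘ v5 ∘ v2 ∘ v1 ∘ v4


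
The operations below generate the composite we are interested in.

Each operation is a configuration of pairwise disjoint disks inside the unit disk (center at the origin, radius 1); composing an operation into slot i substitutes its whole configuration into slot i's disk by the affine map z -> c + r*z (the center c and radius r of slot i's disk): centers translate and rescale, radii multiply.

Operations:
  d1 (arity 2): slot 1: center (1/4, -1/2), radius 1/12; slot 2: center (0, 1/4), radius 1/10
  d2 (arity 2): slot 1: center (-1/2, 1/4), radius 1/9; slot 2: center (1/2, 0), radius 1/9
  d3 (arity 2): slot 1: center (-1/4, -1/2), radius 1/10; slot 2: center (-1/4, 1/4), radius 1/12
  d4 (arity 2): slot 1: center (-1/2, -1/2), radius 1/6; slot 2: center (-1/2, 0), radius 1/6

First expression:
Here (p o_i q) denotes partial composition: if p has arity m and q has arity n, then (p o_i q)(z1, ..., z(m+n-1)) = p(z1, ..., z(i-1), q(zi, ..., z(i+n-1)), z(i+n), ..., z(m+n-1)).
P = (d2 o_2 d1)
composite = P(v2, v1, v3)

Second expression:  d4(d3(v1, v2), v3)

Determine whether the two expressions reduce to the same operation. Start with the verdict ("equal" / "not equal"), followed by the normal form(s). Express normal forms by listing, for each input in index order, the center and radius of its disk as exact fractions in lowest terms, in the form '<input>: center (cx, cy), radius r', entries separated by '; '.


not equal; the first gives v1: center (19/36, -1/18), radius 1/108; v2: center (-1/2, 1/4), radius 1/9; v3: center (1/2, 1/36), radius 1/90 and the second v1: center (-13/24, -7/12), radius 1/60; v2: center (-13/24, -11/24), radius 1/72; v3: center (-1/2, 0), radius 1/6

The first expression, normalized: v1: center (19/36, -1/18), radius 1/108; v2: center (-1/2, 1/4), radius 1/9; v3: center (1/2, 1/36), radius 1/90
The second expression, normalized: v1: center (-13/24, -7/12), radius 1/60; v2: center (-13/24, -11/24), radius 1/72; v3: center (-1/2, 0), radius 1/6
Distinct normal forms: not equal.


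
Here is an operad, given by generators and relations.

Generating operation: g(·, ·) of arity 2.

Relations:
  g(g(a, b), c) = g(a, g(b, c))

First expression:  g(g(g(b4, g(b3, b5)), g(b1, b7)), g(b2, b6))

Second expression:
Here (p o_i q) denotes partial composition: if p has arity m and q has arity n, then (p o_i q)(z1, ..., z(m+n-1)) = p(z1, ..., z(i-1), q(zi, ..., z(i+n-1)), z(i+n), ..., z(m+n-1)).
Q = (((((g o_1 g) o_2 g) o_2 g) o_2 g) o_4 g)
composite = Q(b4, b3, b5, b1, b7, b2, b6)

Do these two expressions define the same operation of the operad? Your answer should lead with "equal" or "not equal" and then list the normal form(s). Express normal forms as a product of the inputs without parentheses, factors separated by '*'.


equal; both compose to b4 * b3 * b5 * b1 * b7 * b2 * b6

Normal form of the first expression: b4 * b3 * b5 * b1 * b7 * b2 * b6
Normal form of the second expression: b4 * b3 * b5 * b1 * b7 * b2 * b6
Identical normal forms: equal.


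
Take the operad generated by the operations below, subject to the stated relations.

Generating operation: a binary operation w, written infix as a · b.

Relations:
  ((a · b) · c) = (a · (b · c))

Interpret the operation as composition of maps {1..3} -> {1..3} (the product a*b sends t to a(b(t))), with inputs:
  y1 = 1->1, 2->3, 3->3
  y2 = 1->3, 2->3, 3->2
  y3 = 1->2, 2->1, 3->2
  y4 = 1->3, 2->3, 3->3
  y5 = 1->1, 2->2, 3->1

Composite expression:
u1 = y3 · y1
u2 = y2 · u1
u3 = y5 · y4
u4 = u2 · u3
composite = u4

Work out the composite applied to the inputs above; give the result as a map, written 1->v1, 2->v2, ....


1->3, 2->3, 3->3

(y3 · y1) = 1->2, 2->2, 3->2
(y2 · (y3 · y1)) = 1->3, 2->3, 3->3
(y5 · y4) = 1->1, 2->1, 3->1
((y2 · (y3 · y1)) · (y5 · y4)) = 1->3, 2->3, 3->3


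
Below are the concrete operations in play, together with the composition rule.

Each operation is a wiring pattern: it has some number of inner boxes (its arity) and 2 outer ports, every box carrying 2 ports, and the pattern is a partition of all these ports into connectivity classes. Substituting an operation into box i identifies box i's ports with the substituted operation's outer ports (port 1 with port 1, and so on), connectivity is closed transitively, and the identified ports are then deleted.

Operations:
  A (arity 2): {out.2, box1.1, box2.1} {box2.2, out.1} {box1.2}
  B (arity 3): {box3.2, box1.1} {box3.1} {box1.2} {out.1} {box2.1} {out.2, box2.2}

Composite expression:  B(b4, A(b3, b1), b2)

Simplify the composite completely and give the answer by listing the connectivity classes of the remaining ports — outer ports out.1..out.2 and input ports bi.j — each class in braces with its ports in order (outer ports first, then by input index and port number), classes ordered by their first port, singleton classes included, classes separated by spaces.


After gluing at B, chains via deleted ports link the b-ports.
stage A: inputs (b3, b1), connectivity {out.1, b1.2} {out.2, b1.1, b3.1} {b3.2}, out.j its boundary
stage B: inputs (b4, b3, b1, b2), connectivity {out.1} {out.2, b1.1, b3.1} {b1.2} {b2.1} {b2.2, b4.1} {b3.2} {b4.2}, out.j its boundary

{out.1} {out.2, b1.1, b3.1} {b1.2} {b2.1} {b2.2, b4.1} {b3.2} {b4.2}


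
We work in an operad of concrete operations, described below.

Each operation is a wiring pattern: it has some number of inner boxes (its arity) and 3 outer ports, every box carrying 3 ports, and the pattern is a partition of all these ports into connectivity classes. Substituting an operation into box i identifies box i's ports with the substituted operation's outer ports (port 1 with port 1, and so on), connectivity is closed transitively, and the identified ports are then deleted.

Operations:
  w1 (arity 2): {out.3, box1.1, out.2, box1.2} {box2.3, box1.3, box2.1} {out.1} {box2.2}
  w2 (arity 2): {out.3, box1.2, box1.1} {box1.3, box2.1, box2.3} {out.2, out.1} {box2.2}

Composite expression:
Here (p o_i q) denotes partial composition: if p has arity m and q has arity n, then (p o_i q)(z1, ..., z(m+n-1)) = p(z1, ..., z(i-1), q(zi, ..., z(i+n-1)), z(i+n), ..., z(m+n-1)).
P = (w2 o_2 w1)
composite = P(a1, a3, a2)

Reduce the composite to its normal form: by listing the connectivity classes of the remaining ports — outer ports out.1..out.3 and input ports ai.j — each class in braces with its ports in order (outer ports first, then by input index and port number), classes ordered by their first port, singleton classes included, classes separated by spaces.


Substituting into w2 glues patterns; closure does the rest.
stage w1: inputs (a3, a2), connectivity {out.1} {out.2, out.3, a3.1, a3.2} {a2.1, a2.3, a3.3} {a2.2}, out.j its boundary
stage w2: inputs (a1, a3, a2), connectivity {out.1, out.2} {out.3, a1.1, a1.2} {a1.3, a3.1, a3.2} {a2.1, a2.3, a3.3} {a2.2}, out.j its boundary

{out.1, out.2} {out.3, a1.1, a1.2} {a1.3, a3.1, a3.2} {a2.1, a2.3, a3.3} {a2.2}


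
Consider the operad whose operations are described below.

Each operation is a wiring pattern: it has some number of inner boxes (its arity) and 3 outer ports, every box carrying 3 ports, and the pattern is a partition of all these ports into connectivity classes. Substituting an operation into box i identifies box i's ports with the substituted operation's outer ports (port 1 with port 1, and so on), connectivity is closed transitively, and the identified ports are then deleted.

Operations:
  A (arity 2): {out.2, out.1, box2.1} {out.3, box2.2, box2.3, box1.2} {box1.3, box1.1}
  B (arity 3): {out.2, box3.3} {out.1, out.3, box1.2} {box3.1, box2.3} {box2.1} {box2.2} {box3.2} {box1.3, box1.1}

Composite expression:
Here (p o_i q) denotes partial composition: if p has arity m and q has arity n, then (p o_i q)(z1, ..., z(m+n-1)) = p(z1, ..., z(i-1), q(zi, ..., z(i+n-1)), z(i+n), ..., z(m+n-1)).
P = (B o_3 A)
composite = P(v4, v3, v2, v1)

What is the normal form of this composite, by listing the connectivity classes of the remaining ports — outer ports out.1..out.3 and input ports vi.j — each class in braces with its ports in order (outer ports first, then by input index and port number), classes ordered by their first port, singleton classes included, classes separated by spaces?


{out.1, out.3, v4.2} {out.2, v1.2, v1.3, v2.2} {v1.1, v3.3} {v2.1, v2.3} {v3.1} {v3.2} {v4.1, v4.3}

Treat the ports identified at B as solder joints: merge, then drop.
stage A: inputs (v2, v1), connectivity {out.1, out.2, v1.1} {out.3, v1.2, v1.3, v2.2} {v2.1, v2.3}, out.j its boundary
stage B: inputs (v4, v3, v2, v1), connectivity {out.1, out.3, v4.2} {out.2, v1.2, v1.3, v2.2} {v1.1, v3.3} {v2.1, v2.3} {v3.1} {v3.2} {v4.1, v4.3}, out.j its boundary


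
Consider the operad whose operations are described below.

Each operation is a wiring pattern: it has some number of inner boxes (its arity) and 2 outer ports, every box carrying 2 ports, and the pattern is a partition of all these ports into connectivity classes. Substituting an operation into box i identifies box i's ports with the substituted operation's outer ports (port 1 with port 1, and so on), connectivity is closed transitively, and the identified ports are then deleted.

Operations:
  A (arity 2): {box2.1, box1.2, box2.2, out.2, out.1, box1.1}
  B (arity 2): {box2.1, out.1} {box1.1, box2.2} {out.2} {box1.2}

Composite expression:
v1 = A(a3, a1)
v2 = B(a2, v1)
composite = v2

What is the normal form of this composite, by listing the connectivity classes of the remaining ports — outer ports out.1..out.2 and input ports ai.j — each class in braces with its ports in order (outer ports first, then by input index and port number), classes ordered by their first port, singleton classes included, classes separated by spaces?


{out.1, a1.1, a1.2, a2.1, a3.1, a3.2} {out.2} {a2.2}

Two ports join when wires chain via B-identified ports.
A over (a3, a1) gives {out.1, out.2, a1.1, a1.2, a3.1, a3.2}, out.j being that stage's outer ports
B over (a2, a3, a1) gives {out.1, a1.1, a1.2, a2.1, a3.1, a3.2} {out.2} {a2.2}, out.j being that stage's outer ports


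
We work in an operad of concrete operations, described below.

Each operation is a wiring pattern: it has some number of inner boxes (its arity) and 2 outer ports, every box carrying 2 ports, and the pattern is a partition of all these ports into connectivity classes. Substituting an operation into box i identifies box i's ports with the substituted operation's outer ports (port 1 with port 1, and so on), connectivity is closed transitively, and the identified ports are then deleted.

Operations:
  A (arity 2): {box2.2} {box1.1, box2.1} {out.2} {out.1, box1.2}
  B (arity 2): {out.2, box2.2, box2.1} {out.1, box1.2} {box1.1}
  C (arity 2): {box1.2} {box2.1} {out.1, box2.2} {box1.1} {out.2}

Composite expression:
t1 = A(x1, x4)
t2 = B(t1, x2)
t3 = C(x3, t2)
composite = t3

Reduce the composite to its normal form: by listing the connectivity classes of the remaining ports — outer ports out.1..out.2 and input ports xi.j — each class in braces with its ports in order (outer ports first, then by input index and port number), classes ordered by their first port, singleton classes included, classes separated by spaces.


After gluing at C, chains via deleted ports link the x-ports.
after A, the pattern on (x1, x4) reads {out.1, x1.2} {out.2} {x1.1, x4.1} {x4.2} (out.j = its outer ports)
after B, the pattern on (x1, x4, x2) reads {out.1} {out.2, x2.1, x2.2} {x1.1, x4.1} {x1.2} {x4.2} (out.j = its outer ports)
after C, the pattern on (x3, x1, x4, x2) reads {out.1, x2.1, x2.2} {out.2} {x1.1, x4.1} {x1.2} {x3.1} {x3.2} {x4.2} (out.j = its outer ports)

{out.1, x2.1, x2.2} {out.2} {x1.1, x4.1} {x1.2} {x3.1} {x3.2} {x4.2}


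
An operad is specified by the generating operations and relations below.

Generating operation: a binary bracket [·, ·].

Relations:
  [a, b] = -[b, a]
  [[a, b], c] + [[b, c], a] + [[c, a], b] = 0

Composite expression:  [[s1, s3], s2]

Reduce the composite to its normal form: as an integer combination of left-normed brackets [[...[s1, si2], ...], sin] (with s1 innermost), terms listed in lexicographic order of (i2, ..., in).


A multilinear Lie element is pinned by s1-initial words (s1 innermost).
Composite bracket: [[s1, s3], s2]
Full expansion: 4 signed words from ab - ba (2^2 = 4).
Collect the words opening with s1:
  the word s1s3s2 carries sign +1 and contributes +[[s1, s3], s2]

[[s1, s3], s2]


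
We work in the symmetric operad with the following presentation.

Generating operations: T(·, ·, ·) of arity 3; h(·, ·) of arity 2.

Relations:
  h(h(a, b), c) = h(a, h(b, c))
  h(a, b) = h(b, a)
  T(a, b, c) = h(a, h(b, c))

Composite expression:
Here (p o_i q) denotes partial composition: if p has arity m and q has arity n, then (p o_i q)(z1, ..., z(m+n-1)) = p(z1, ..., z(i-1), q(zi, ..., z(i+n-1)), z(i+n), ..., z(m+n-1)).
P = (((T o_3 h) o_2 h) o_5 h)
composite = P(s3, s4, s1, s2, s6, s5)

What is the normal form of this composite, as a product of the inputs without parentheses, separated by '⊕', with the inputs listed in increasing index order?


s1 ⊕ s2 ⊕ s3 ⊕ s4 ⊕ s5 ⊕ s6


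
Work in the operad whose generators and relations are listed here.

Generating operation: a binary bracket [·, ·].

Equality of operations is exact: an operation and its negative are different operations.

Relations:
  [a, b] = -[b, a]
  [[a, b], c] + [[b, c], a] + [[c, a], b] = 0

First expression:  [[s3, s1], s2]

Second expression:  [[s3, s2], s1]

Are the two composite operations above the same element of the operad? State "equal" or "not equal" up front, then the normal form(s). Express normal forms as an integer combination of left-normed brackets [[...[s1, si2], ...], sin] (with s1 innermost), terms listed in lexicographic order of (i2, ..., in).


not equal; the first gives -[[s1, s3], s2] and the second [[s1, s2], s3] - [[s1, s3], s2]

In normal form, the first expression is -[[s1, s3], s2]
In normal form, the second expression is [[s1, s2], s3] - [[s1, s3], s2]
Distinct normal forms: not equal.


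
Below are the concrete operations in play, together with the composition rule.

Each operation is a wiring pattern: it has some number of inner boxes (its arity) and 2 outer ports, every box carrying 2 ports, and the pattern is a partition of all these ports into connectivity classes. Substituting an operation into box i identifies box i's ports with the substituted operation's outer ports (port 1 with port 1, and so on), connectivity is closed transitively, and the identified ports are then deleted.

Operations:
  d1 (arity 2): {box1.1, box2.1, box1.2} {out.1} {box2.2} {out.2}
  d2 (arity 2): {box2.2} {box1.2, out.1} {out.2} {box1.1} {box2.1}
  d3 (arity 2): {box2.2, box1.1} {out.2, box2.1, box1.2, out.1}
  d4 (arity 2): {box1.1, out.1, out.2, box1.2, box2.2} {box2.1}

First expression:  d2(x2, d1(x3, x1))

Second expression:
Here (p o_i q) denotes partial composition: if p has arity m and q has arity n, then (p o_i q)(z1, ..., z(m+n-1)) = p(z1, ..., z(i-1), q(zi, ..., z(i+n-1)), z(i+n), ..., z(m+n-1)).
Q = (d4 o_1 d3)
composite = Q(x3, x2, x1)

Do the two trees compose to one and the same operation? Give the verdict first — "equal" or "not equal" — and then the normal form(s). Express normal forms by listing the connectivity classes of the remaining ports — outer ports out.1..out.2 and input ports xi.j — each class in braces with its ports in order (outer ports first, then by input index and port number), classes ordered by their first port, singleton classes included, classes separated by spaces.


not equal — first {out.1, x2.2} {out.2} {x1.1, x3.1, x3.2} {x1.2} {x2.1}, second {out.1, out.2, x1.2, x2.1, x3.2} {x1.1} {x2.2, x3.1}

The first composite normalizes to {out.1, x2.2} {out.2} {x1.1, x3.1, x3.2} {x1.2} {x2.1}
The second composite normalizes to {out.1, out.2, x1.2, x2.1, x3.2} {x1.1} {x2.2, x3.1}
No match — not equal.


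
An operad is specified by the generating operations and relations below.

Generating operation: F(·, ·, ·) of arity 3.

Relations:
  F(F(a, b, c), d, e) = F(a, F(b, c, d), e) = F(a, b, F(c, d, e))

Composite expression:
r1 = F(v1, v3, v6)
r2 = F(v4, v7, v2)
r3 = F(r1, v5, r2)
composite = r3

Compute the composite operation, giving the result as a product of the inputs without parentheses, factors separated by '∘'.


v1 ∘ v3 ∘ v6 ∘ v5 ∘ v4 ∘ v7 ∘ v2

Key point: F is associative — brackets drop, the v-order remains.
F(v1, v3, v6) reduces to v1 ∘ v3 ∘ v6
F(v4, v7, v2) reduces to v4 ∘ v7 ∘ v2
F(F(v1, v3, v6), v5, F(v4, v7, v2)) reduces to v1 ∘ v3 ∘ v6 ∘ v5 ∘ v4 ∘ v7 ∘ v2


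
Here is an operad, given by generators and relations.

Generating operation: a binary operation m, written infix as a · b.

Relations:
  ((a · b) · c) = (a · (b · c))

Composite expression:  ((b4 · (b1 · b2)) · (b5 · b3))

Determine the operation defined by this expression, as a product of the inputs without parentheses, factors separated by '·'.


The m-tree's shape is irrelevant; the b-reading-order decides.
(b1 · b2) unparenthesizes to b1 · b2
(b4 · (b1 · b2)) unparenthesizes to b4 · b1 · b2
(b5 · b3) unparenthesizes to b5 · b3
((b4 · (b1 · b2)) · (b5 · b3)) unparenthesizes to b4 · b1 · b2 · b5 · b3

b4 · b1 · b2 · b5 · b3


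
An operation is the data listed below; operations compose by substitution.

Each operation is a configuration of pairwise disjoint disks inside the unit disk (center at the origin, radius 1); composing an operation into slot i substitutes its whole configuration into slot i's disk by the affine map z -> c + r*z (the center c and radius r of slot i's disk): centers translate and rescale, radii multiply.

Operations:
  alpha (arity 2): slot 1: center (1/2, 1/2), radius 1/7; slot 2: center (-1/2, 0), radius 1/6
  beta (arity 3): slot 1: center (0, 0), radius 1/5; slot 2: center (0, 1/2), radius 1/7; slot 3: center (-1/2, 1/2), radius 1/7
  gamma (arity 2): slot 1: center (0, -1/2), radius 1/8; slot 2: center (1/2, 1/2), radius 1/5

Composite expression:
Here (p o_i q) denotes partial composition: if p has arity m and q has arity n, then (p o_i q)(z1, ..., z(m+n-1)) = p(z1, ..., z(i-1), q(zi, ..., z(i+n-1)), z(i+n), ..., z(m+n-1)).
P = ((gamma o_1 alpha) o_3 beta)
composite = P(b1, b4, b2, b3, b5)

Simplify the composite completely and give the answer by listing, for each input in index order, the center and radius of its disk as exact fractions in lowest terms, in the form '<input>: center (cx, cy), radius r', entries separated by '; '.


Affine substitution under gamma: radii multiply and b-centers shift.
b1: after 2 affine steps, its disk has center (1/16, -7/16), radius 1/56
b4: after 2 affine steps, its disk has center (-1/16, -1/2), radius 1/48
b2: after 2 affine steps, its disk has center (1/2, 1/2), radius 1/25
b3: after 2 affine steps, its disk has center (1/2, 3/5), radius 1/35
b5: after 2 affine steps, its disk has center (2/5, 3/5), radius 1/35

b1: center (1/16, -7/16), radius 1/56; b2: center (1/2, 1/2), radius 1/25; b3: center (1/2, 3/5), radius 1/35; b4: center (-1/16, -1/2), radius 1/48; b5: center (2/5, 3/5), radius 1/35
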